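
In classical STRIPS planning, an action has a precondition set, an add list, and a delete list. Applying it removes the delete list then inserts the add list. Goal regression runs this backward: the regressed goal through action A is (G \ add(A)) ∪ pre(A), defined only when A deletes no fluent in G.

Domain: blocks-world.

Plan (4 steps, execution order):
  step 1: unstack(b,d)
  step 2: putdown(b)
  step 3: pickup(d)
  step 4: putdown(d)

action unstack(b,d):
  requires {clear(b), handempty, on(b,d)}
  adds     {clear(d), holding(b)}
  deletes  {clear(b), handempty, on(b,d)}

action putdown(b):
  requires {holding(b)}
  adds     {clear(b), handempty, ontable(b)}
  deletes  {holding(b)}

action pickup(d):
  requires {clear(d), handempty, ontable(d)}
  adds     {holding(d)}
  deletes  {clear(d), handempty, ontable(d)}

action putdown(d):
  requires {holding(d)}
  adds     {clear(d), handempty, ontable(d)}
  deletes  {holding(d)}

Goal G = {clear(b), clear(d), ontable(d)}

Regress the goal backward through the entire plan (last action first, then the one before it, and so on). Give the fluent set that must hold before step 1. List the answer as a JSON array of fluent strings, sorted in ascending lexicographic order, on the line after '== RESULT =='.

Regress step by step:
  through step 4 (putdown(d)): drop {clear(d), ontable(d)}, keep {clear(b)}, require {holding(d)}
    → {clear(b), holding(d)}
  through step 3 (pickup(d)): drop {holding(d)}, keep {clear(b)}, require {clear(d), handempty, ontable(d)}
    → {clear(b), clear(d), handempty, ontable(d)}
  through step 2 (putdown(b)): drop {clear(b), handempty}, keep {clear(d), ontable(d)}, require {holding(b)}
    → {clear(d), holding(b), ontable(d)}
  through step 1 (unstack(b,d)): drop {clear(d), holding(b)}, keep {ontable(d)}, require {clear(b), handempty, on(b,d)}
    → {clear(b), handempty, on(b,d), ontable(d)}

== RESULT ==
["clear(b)", "handempty", "on(b,d)", "ontable(d)"]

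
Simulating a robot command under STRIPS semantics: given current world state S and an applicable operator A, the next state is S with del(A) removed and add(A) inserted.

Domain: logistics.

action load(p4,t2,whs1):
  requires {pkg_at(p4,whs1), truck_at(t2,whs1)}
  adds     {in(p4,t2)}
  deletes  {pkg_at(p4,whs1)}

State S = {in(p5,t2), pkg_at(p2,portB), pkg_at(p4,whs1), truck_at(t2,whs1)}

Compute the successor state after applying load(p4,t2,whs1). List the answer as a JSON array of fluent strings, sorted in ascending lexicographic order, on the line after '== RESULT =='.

Compute (S \ del) ∪ add:
  pre ⊆ S: {pkg_at(p4,whs1), truck_at(t2,whs1)} ⊆ S  — applicable
  S \ del = {in(p5,t2), pkg_at(p2,portB), truck_at(t2,whs1)}
  ∪ add   = {in(p4,t2), in(p5,t2), pkg_at(p2,portB), truck_at(t2,whs1)}

== RESULT ==
["in(p4,t2)", "in(p5,t2)", "pkg_at(p2,portB)", "truck_at(t2,whs1)"]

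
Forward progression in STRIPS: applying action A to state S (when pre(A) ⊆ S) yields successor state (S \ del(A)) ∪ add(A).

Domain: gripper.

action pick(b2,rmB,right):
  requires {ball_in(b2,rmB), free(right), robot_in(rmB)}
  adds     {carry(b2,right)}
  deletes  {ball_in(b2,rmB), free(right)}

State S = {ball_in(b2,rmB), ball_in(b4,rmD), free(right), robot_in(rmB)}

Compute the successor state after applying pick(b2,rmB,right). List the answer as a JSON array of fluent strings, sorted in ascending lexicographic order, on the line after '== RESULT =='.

Progress:
  pre ⊆ S: {ball_in(b2,rmB), free(right), robot_in(rmB)} ⊆ S  — applicable
  S \ del = {ball_in(b4,rmD), robot_in(rmB)}
  ∪ add   = {ball_in(b4,rmD), carry(b2,right), robot_in(rmB)}

== RESULT ==
["ball_in(b4,rmD)", "carry(b2,right)", "robot_in(rmB)"]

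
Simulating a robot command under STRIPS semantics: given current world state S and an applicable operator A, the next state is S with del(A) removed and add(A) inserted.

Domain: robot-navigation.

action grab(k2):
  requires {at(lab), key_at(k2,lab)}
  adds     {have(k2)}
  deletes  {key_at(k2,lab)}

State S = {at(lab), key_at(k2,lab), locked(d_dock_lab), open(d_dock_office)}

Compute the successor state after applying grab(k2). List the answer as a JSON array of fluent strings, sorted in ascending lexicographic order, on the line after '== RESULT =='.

Compute (S \ del) ∪ add:
  pre ⊆ S: {at(lab), key_at(k2,lab)} ⊆ S  — applicable
  S \ del = {at(lab), locked(d_dock_lab), open(d_dock_office)}
  ∪ add   = {at(lab), have(k2), locked(d_dock_lab), open(d_dock_office)}

== RESULT ==
["at(lab)", "have(k2)", "locked(d_dock_lab)", "open(d_dock_office)"]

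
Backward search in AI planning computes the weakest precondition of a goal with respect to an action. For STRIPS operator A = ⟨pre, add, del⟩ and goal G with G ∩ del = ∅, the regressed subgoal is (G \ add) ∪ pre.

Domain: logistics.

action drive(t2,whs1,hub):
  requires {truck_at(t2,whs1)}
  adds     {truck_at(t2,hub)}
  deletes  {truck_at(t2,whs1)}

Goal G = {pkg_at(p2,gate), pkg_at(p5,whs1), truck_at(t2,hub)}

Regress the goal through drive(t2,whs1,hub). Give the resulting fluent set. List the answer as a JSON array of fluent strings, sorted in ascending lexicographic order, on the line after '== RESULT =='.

Compute (G \ add) ∪ pre:
  G ∩ del = {}  (empty — regression defined)
  G \ add = {pkg_at(p2,gate), pkg_at(p5,whs1), truck_at(t2,hub)} \ {truck_at(t2,hub)} = {pkg_at(p2,gate), pkg_at(p5,whs1)}
  ∪ pre   = {pkg_at(p2,gate), pkg_at(p5,whs1)} ∪ {truck_at(t2,whs1)}
          = {pkg_at(p2,gate), pkg_at(p5,whs1), truck_at(t2,whs1)}

== RESULT ==
["pkg_at(p2,gate)", "pkg_at(p5,whs1)", "truck_at(t2,whs1)"]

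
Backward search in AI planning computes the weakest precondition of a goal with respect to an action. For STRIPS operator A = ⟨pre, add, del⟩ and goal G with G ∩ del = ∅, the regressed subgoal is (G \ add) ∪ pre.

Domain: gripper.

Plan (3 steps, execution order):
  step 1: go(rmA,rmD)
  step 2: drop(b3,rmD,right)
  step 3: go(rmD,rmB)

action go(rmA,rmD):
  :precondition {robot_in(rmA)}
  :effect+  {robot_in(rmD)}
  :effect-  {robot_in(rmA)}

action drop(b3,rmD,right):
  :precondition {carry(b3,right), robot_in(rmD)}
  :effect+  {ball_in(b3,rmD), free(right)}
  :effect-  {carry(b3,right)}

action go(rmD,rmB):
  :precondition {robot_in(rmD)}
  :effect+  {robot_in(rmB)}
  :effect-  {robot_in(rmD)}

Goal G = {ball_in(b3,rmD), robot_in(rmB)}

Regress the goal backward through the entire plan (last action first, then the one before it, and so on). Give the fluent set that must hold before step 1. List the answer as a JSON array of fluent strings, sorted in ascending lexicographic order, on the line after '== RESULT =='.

Regress step by step:
  through step 3 (go(rmD,rmB)): drop {robot_in(rmB)}, keep {ball_in(b3,rmD)}, require {robot_in(rmD)}
    → {ball_in(b3,rmD), robot_in(rmD)}
  through step 2 (drop(b3,rmD,right)): drop {ball_in(b3,rmD)}, keep {robot_in(rmD)}, require {carry(b3,right), robot_in(rmD)}
    → {carry(b3,right), robot_in(rmD)}
  through step 1 (go(rmA,rmD)): drop {robot_in(rmD)}, keep {carry(b3,right)}, require {robot_in(rmA)}
    → {carry(b3,right), robot_in(rmA)}

== RESULT ==
["carry(b3,right)", "robot_in(rmA)"]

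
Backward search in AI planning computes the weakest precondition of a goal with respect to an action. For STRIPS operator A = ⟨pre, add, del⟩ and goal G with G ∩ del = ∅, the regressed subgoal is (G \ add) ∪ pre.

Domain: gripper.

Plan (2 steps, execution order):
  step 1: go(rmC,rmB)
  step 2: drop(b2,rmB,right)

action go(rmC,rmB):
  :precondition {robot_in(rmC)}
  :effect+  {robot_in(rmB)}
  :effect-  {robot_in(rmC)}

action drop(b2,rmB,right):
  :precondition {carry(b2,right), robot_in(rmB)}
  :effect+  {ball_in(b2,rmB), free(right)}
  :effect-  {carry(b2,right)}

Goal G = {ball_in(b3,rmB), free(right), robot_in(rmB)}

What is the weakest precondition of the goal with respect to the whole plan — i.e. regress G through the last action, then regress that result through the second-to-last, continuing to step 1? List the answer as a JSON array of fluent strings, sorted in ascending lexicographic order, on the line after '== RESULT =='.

Work backward from the goal:
  through step 2 (drop(b2,rmB,right)): drop {free(right)}, keep {ball_in(b3,rmB), robot_in(rmB)}, require {carry(b2,right), robot_in(rmB)}
    → {ball_in(b3,rmB), carry(b2,right), robot_in(rmB)}
  through step 1 (go(rmC,rmB)): drop {robot_in(rmB)}, keep {ball_in(b3,rmB), carry(b2,right)}, require {robot_in(rmC)}
    → {ball_in(b3,rmB), carry(b2,right), robot_in(rmC)}

== RESULT ==
["ball_in(b3,rmB)", "carry(b2,right)", "robot_in(rmC)"]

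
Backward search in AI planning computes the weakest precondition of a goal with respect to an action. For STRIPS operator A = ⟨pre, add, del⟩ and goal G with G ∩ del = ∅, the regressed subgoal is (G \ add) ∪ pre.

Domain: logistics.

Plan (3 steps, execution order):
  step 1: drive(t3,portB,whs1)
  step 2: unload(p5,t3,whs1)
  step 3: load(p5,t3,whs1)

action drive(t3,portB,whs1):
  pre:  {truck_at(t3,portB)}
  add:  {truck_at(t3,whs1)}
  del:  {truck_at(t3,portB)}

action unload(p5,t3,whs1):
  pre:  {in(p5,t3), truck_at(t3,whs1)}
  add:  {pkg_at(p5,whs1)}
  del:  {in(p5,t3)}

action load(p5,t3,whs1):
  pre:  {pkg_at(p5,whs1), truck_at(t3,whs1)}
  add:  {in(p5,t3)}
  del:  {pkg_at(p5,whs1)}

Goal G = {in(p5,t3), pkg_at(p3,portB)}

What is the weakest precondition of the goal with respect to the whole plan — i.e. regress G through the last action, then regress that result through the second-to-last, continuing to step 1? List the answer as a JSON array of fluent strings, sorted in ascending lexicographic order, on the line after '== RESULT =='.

Regress step by step:
  through step 3 (load(p5,t3,whs1)): drop {in(p5,t3)}, keep {pkg_at(p3,portB)}, require {pkg_at(p5,whs1), truck_at(t3,whs1)}
    → {pkg_at(p3,portB), pkg_at(p5,whs1), truck_at(t3,whs1)}
  through step 2 (unload(p5,t3,whs1)): drop {pkg_at(p5,whs1)}, keep {pkg_at(p3,portB), truck_at(t3,whs1)}, require {in(p5,t3), truck_at(t3,whs1)}
    → {in(p5,t3), pkg_at(p3,portB), truck_at(t3,whs1)}
  through step 1 (drive(t3,portB,whs1)): drop {truck_at(t3,whs1)}, keep {in(p5,t3), pkg_at(p3,portB)}, require {truck_at(t3,portB)}
    → {in(p5,t3), pkg_at(p3,portB), truck_at(t3,portB)}

== RESULT ==
["in(p5,t3)", "pkg_at(p3,portB)", "truck_at(t3,portB)"]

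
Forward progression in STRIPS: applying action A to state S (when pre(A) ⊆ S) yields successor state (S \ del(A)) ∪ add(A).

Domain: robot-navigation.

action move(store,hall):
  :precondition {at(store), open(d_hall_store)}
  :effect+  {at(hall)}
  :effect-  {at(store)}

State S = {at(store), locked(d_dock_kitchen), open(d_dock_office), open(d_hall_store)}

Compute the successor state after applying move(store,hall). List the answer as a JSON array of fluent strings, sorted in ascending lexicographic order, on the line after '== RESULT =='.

Progress:
  pre ⊆ S: {at(store), open(d_hall_store)} ⊆ S  — applicable
  S \ del = {locked(d_dock_kitchen), open(d_dock_office), open(d_hall_store)}
  ∪ add   = {at(hall), locked(d_dock_kitchen), open(d_dock_office), open(d_hall_store)}

== RESULT ==
["at(hall)", "locked(d_dock_kitchen)", "open(d_dock_office)", "open(d_hall_store)"]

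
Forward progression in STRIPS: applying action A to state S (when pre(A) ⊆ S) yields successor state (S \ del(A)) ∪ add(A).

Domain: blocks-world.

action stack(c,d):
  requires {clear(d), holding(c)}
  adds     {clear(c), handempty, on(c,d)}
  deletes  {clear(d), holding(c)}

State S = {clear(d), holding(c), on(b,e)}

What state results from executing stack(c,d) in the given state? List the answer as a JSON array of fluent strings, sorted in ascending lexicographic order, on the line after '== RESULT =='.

Compute (S \ del) ∪ add:
  pre ⊆ S: {clear(d), holding(c)} ⊆ S  — applicable
  S \ del = {on(b,e)}
  ∪ add   = {clear(c), handempty, on(b,e), on(c,d)}

== RESULT ==
["clear(c)", "handempty", "on(b,e)", "on(c,d)"]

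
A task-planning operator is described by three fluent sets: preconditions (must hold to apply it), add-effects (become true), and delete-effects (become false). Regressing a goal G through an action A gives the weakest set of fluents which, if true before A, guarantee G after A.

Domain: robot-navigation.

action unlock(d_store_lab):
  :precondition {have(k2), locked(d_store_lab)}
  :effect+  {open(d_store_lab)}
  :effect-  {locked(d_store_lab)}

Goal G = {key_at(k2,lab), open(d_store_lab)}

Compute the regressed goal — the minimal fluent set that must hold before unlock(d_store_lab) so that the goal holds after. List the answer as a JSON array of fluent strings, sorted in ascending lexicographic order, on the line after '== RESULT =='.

Regress:
  G ∩ del = {}  (empty — regression defined)
  G \ add = {key_at(k2,lab), open(d_store_lab)} \ {open(d_store_lab)} = {key_at(k2,lab)}
  ∪ pre   = {key_at(k2,lab)} ∪ {have(k2), locked(d_store_lab)}
          = {have(k2), key_at(k2,lab), locked(d_store_lab)}

== RESULT ==
["have(k2)", "key_at(k2,lab)", "locked(d_store_lab)"]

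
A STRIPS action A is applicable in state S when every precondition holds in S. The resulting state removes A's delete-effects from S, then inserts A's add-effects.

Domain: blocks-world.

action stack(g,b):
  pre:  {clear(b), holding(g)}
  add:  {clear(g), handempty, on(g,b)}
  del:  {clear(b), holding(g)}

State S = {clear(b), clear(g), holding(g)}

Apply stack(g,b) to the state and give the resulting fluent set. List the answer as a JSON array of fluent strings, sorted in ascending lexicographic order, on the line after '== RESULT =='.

Compute (S \ del) ∪ add:
  pre ⊆ S: {clear(b), holding(g)} ⊆ S  — applicable
  S \ del = {clear(g)}
  ∪ add   = {clear(g), handempty, on(g,b)}

== RESULT ==
["clear(g)", "handempty", "on(g,b)"]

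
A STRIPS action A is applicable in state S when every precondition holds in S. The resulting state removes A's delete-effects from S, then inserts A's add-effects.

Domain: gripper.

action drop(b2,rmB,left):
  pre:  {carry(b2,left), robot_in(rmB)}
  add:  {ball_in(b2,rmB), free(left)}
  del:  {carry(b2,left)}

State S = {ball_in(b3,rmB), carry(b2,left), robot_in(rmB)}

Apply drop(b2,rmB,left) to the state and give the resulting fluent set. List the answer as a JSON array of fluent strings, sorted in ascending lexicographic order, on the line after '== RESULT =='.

Progress:
  pre ⊆ S: {carry(b2,left), robot_in(rmB)} ⊆ S  — applicable
  S \ del = {ball_in(b3,rmB), robot_in(rmB)}
  ∪ add   = {ball_in(b2,rmB), ball_in(b3,rmB), free(left), robot_in(rmB)}

== RESULT ==
["ball_in(b2,rmB)", "ball_in(b3,rmB)", "free(left)", "robot_in(rmB)"]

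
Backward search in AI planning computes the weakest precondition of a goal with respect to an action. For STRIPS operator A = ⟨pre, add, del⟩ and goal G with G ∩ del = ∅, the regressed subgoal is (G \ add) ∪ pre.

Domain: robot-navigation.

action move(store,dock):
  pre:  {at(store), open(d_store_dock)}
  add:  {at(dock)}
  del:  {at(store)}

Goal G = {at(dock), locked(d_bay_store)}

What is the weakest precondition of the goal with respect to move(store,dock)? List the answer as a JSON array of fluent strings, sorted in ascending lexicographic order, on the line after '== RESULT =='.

Compute (G \ add) ∪ pre:
  G ∩ del = {}  (empty — regression defined)
  G \ add = {at(dock), locked(d_bay_store)} \ {at(dock)} = {locked(d_bay_store)}
  ∪ pre   = {locked(d_bay_store)} ∪ {at(store), open(d_store_dock)}
          = {at(store), locked(d_bay_store), open(d_store_dock)}

== RESULT ==
["at(store)", "locked(d_bay_store)", "open(d_store_dock)"]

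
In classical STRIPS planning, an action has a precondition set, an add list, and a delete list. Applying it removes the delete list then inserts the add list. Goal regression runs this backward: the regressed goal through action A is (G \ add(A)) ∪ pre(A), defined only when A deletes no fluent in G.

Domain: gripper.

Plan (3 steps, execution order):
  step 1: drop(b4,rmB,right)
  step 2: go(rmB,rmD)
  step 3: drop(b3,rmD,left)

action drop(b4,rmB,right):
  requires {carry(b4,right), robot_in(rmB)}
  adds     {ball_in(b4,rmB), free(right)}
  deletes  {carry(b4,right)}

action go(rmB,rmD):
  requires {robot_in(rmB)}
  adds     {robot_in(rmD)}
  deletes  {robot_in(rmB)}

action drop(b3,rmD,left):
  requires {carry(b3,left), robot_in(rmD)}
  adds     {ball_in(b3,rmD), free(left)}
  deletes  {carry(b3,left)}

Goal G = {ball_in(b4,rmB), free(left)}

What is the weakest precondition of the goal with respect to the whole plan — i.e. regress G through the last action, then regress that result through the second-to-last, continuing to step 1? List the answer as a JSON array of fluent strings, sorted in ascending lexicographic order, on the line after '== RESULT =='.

Regress step by step:
  through step 3 (drop(b3,rmD,left)): drop {free(left)}, keep {ball_in(b4,rmB)}, require {carry(b3,left), robot_in(rmD)}
    → {ball_in(b4,rmB), carry(b3,left), robot_in(rmD)}
  through step 2 (go(rmB,rmD)): drop {robot_in(rmD)}, keep {ball_in(b4,rmB), carry(b3,left)}, require {robot_in(rmB)}
    → {ball_in(b4,rmB), carry(b3,left), robot_in(rmB)}
  through step 1 (drop(b4,rmB,right)): drop {ball_in(b4,rmB)}, keep {carry(b3,left), robot_in(rmB)}, require {carry(b4,right), robot_in(rmB)}
    → {carry(b3,left), carry(b4,right), robot_in(rmB)}

== RESULT ==
["carry(b3,left)", "carry(b4,right)", "robot_in(rmB)"]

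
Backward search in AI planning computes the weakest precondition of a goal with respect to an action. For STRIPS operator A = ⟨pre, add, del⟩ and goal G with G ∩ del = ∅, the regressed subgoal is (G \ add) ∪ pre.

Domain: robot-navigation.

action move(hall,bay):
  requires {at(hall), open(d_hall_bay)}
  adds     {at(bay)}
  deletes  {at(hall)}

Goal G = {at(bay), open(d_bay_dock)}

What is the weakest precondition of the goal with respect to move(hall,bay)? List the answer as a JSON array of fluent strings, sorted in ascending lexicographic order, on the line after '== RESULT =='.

Compute (G \ add) ∪ pre:
  G ∩ del = {}  (empty — regression defined)
  G \ add = {at(bay), open(d_bay_dock)} \ {at(bay)} = {open(d_bay_dock)}
  ∪ pre   = {open(d_bay_dock)} ∪ {at(hall), open(d_hall_bay)}
          = {at(hall), open(d_bay_dock), open(d_hall_bay)}

== RESULT ==
["at(hall)", "open(d_bay_dock)", "open(d_hall_bay)"]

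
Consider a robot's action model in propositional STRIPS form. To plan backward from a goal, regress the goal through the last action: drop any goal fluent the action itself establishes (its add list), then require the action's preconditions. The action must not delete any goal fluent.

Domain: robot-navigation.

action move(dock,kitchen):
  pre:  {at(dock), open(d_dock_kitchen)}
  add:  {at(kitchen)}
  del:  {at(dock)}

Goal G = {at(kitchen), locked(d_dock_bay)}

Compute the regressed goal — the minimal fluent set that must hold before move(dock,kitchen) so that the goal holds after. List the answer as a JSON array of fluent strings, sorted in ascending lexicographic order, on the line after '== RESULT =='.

Regress:
  G ∩ del = {}  (empty — regression defined)
  G \ add = {at(kitchen), locked(d_dock_bay)} \ {at(kitchen)} = {locked(d_dock_bay)}
  ∪ pre   = {locked(d_dock_bay)} ∪ {at(dock), open(d_dock_kitchen)}
          = {at(dock), locked(d_dock_bay), open(d_dock_kitchen)}

== RESULT ==
["at(dock)", "locked(d_dock_bay)", "open(d_dock_kitchen)"]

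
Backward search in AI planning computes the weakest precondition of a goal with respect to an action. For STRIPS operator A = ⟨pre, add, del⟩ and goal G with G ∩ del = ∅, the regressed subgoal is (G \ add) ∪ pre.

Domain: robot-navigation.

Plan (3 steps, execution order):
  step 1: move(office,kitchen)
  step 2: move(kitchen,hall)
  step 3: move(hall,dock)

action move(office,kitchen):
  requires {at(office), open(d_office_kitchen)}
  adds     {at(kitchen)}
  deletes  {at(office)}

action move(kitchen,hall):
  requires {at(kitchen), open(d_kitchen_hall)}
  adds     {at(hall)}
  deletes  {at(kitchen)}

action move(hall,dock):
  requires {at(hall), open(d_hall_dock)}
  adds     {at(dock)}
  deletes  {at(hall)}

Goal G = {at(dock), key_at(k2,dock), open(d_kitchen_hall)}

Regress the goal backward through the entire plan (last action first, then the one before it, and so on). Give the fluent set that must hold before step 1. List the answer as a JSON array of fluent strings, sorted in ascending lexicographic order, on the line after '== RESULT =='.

Work backward from the goal:
  through step 3 (move(hall,dock)): drop {at(dock)}, keep {key_at(k2,dock), open(d_kitchen_hall)}, require {at(hall), open(d_hall_dock)}
    → {at(hall), key_at(k2,dock), open(d_hall_dock), open(d_kitchen_hall)}
  through step 2 (move(kitchen,hall)): drop {at(hall)}, keep {key_at(k2,dock), open(d_hall_dock), open(d_kitchen_hall)}, require {at(kitchen), open(d_kitchen_hall)}
    → {at(kitchen), key_at(k2,dock), open(d_hall_dock), open(d_kitchen_hall)}
  through step 1 (move(office,kitchen)): drop {at(kitchen)}, keep {key_at(k2,dock), open(d_hall_dock), open(d_kitchen_hall)}, require {at(office), open(d_office_kitchen)}
    → {at(office), key_at(k2,dock), open(d_hall_dock), open(d_kitchen_hall), open(d_office_kitchen)}

== RESULT ==
["at(office)", "key_at(k2,dock)", "open(d_hall_dock)", "open(d_kitchen_hall)", "open(d_office_kitchen)"]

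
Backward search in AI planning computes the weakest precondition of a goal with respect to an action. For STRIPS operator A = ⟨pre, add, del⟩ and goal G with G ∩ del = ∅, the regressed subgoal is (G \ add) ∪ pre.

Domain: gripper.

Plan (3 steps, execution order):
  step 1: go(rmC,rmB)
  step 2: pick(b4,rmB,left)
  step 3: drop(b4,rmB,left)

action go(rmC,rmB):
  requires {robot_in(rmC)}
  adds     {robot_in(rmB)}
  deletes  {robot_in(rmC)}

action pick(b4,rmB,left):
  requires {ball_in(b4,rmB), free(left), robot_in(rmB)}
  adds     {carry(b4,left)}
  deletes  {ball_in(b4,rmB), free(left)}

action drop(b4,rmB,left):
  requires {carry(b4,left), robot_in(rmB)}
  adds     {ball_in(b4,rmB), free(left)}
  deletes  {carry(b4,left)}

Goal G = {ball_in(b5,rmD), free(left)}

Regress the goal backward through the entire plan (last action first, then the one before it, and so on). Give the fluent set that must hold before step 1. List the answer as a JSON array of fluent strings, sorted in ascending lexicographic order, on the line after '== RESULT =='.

Regress step by step:
  through step 3 (drop(b4,rmB,left)): drop {free(left)}, keep {ball_in(b5,rmD)}, require {carry(b4,left), robot_in(rmB)}
    → {ball_in(b5,rmD), carry(b4,left), robot_in(rmB)}
  through step 2 (pick(b4,rmB,left)): drop {carry(b4,left)}, keep {ball_in(b5,rmD), robot_in(rmB)}, require {ball_in(b4,rmB), free(left), robot_in(rmB)}
    → {ball_in(b4,rmB), ball_in(b5,rmD), free(left), robot_in(rmB)}
  through step 1 (go(rmC,rmB)): drop {robot_in(rmB)}, keep {ball_in(b4,rmB), ball_in(b5,rmD), free(left)}, require {robot_in(rmC)}
    → {ball_in(b4,rmB), ball_in(b5,rmD), free(left), robot_in(rmC)}

== RESULT ==
["ball_in(b4,rmB)", "ball_in(b5,rmD)", "free(left)", "robot_in(rmC)"]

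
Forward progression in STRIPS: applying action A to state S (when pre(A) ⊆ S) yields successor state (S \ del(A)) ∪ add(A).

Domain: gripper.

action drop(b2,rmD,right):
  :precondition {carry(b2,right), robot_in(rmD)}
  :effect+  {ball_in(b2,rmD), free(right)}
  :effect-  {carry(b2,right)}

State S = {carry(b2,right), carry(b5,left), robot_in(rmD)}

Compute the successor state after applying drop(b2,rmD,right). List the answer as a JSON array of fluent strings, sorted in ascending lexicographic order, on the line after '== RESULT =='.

Compute (S \ del) ∪ add:
  pre ⊆ S: {carry(b2,right), robot_in(rmD)} ⊆ S  — applicable
  S \ del = {carry(b5,left), robot_in(rmD)}
  ∪ add   = {ball_in(b2,rmD), carry(b5,left), free(right), robot_in(rmD)}

== RESULT ==
["ball_in(b2,rmD)", "carry(b5,left)", "free(right)", "robot_in(rmD)"]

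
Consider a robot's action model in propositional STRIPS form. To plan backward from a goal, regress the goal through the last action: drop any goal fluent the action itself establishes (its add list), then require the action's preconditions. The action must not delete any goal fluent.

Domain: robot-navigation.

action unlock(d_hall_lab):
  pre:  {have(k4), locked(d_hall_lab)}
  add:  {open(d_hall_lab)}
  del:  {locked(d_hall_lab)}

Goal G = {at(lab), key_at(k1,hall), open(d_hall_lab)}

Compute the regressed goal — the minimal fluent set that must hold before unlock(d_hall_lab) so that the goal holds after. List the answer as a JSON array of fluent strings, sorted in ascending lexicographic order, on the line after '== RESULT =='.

Compute (G \ add) ∪ pre:
  G ∩ del = {}  (empty — regression defined)
  G \ add = {at(lab), key_at(k1,hall), open(d_hall_lab)} \ {open(d_hall_lab)} = {at(lab), key_at(k1,hall)}
  ∪ pre   = {at(lab), key_at(k1,hall)} ∪ {have(k4), locked(d_hall_lab)}
          = {at(lab), have(k4), key_at(k1,hall), locked(d_hall_lab)}

== RESULT ==
["at(lab)", "have(k4)", "key_at(k1,hall)", "locked(d_hall_lab)"]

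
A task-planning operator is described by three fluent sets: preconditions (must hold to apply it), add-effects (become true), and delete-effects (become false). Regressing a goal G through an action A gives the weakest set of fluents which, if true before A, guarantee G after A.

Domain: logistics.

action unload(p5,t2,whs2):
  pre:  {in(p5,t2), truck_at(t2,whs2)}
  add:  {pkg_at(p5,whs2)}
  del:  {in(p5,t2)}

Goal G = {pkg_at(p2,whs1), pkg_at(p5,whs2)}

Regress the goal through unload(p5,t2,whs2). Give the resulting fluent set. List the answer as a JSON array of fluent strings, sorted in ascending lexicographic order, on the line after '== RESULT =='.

Compute (G \ add) ∪ pre:
  G ∩ del = {}  (empty — regression defined)
  G \ add = {pkg_at(p2,whs1), pkg_at(p5,whs2)} \ {pkg_at(p5,whs2)} = {pkg_at(p2,whs1)}
  ∪ pre   = {pkg_at(p2,whs1)} ∪ {in(p5,t2), truck_at(t2,whs2)}
          = {in(p5,t2), pkg_at(p2,whs1), truck_at(t2,whs2)}

== RESULT ==
["in(p5,t2)", "pkg_at(p2,whs1)", "truck_at(t2,whs2)"]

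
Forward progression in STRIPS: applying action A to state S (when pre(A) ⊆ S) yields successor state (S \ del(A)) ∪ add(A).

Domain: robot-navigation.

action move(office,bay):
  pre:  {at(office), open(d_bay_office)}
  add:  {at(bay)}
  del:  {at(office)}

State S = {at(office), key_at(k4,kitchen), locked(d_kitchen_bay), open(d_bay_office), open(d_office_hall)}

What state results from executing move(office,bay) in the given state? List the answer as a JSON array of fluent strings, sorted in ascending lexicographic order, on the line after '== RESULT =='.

Progress:
  pre ⊆ S: {at(office), open(d_bay_office)} ⊆ S  — applicable
  S \ del = {key_at(k4,kitchen), locked(d_kitchen_bay), open(d_bay_office), open(d_office_hall)}
  ∪ add   = {at(bay), key_at(k4,kitchen), locked(d_kitchen_bay), open(d_bay_office), open(d_office_hall)}

== RESULT ==
["at(bay)", "key_at(k4,kitchen)", "locked(d_kitchen_bay)", "open(d_bay_office)", "open(d_office_hall)"]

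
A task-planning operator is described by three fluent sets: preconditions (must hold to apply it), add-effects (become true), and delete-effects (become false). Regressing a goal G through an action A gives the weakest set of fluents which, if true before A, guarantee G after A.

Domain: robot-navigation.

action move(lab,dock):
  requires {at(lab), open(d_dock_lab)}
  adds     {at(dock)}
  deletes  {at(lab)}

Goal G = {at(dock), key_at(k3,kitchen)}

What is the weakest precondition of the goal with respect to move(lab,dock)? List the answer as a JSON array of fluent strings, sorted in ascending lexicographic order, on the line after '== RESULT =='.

Compute (G \ add) ∪ pre:
  G ∩ del = {}  (empty — regression defined)
  G \ add = {at(dock), key_at(k3,kitchen)} \ {at(dock)} = {key_at(k3,kitchen)}
  ∪ pre   = {key_at(k3,kitchen)} ∪ {at(lab), open(d_dock_lab)}
          = {at(lab), key_at(k3,kitchen), open(d_dock_lab)}

== RESULT ==
["at(lab)", "key_at(k3,kitchen)", "open(d_dock_lab)"]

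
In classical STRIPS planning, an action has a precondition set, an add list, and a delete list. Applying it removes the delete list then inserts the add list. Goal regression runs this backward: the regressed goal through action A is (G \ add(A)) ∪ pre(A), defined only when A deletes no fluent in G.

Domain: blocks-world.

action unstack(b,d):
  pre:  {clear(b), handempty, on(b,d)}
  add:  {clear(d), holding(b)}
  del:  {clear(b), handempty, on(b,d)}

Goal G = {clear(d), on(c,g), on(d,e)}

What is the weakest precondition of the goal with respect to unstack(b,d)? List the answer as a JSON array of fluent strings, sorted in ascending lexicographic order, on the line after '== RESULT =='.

Regress:
  G ∩ del = {}  (empty — regression defined)
  G \ add = {clear(d), on(c,g), on(d,e)} \ {clear(d), holding(b)} = {on(c,g), on(d,e)}
  ∪ pre   = {on(c,g), on(d,e)} ∪ {clear(b), handempty, on(b,d)}
          = {clear(b), handempty, on(b,d), on(c,g), on(d,e)}

== RESULT ==
["clear(b)", "handempty", "on(b,d)", "on(c,g)", "on(d,e)"]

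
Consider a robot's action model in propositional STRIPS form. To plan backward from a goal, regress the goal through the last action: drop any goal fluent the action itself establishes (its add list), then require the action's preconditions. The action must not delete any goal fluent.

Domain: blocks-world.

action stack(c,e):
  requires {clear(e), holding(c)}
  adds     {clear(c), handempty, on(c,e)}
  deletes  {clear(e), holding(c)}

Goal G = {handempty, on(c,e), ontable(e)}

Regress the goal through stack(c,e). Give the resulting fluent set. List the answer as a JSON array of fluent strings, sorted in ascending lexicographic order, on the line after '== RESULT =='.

Compute (G \ add) ∪ pre:
  G ∩ del = {}  (empty — regression defined)
  G \ add = {handempty, on(c,e), ontable(e)} \ {clear(c), handempty, on(c,e)} = {ontable(e)}
  ∪ pre   = {ontable(e)} ∪ {clear(e), holding(c)}
          = {clear(e), holding(c), ontable(e)}

== RESULT ==
["clear(e)", "holding(c)", "ontable(e)"]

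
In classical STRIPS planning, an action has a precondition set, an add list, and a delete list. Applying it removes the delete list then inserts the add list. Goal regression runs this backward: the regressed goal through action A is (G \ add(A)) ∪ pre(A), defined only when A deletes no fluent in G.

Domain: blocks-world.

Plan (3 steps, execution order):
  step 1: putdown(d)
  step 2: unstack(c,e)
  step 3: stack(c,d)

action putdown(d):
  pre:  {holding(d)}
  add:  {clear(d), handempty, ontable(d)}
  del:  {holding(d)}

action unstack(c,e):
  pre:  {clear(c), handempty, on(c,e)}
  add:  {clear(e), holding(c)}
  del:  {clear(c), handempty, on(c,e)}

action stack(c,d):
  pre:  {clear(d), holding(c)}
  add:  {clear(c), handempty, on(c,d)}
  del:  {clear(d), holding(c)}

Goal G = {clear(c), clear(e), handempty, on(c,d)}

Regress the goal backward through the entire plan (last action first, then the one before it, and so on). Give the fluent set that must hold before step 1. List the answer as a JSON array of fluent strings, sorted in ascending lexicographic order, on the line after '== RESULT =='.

Regress step by step:
  through step 3 (stack(c,d)): drop {clear(c), handempty, on(c,d)}, keep {clear(e)}, require {clear(d), holding(c)}
    → {clear(d), clear(e), holding(c)}
  through step 2 (unstack(c,e)): drop {clear(e), holding(c)}, keep {clear(d)}, require {clear(c), handempty, on(c,e)}
    → {clear(c), clear(d), handempty, on(c,e)}
  through step 1 (putdown(d)): drop {clear(d), handempty}, keep {clear(c), on(c,e)}, require {holding(d)}
    → {clear(c), holding(d), on(c,e)}

== RESULT ==
["clear(c)", "holding(d)", "on(c,e)"]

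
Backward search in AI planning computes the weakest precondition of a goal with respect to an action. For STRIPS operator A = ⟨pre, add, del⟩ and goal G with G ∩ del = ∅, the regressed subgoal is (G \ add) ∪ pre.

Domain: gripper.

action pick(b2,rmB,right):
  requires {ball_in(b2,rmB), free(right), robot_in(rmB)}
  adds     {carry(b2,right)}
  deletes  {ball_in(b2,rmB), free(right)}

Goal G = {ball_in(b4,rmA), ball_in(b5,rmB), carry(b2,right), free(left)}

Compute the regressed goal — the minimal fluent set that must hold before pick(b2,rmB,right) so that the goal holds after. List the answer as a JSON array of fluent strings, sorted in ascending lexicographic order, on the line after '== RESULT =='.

Compute (G \ add) ∪ pre:
  G ∩ del = {}  (empty — regression defined)
  G \ add = {ball_in(b4,rmA), ball_in(b5,rmB), carry(b2,right), free(left)} \ {carry(b2,right)} = {ball_in(b4,rmA), ball_in(b5,rmB), free(left)}
  ∪ pre   = {ball_in(b4,rmA), ball_in(b5,rmB), free(left)} ∪ {ball_in(b2,rmB), free(right), robot_in(rmB)}
          = {ball_in(b2,rmB), ball_in(b4,rmA), ball_in(b5,rmB), free(left), free(right), robot_in(rmB)}

== RESULT ==
["ball_in(b2,rmB)", "ball_in(b4,rmA)", "ball_in(b5,rmB)", "free(left)", "free(right)", "robot_in(rmB)"]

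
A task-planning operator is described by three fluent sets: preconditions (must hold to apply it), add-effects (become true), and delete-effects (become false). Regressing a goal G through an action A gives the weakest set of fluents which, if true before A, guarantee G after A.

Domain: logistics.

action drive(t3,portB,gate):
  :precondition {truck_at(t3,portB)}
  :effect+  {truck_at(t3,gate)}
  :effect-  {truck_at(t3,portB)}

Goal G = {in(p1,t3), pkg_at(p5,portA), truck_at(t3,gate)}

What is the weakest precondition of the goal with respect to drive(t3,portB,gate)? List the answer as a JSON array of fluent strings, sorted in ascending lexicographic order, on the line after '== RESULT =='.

Regress:
  G ∩ del = {}  (empty — regression defined)
  G \ add = {in(p1,t3), pkg_at(p5,portA), truck_at(t3,gate)} \ {truck_at(t3,gate)} = {in(p1,t3), pkg_at(p5,portA)}
  ∪ pre   = {in(p1,t3), pkg_at(p5,portA)} ∪ {truck_at(t3,portB)}
          = {in(p1,t3), pkg_at(p5,portA), truck_at(t3,portB)}

== RESULT ==
["in(p1,t3)", "pkg_at(p5,portA)", "truck_at(t3,portB)"]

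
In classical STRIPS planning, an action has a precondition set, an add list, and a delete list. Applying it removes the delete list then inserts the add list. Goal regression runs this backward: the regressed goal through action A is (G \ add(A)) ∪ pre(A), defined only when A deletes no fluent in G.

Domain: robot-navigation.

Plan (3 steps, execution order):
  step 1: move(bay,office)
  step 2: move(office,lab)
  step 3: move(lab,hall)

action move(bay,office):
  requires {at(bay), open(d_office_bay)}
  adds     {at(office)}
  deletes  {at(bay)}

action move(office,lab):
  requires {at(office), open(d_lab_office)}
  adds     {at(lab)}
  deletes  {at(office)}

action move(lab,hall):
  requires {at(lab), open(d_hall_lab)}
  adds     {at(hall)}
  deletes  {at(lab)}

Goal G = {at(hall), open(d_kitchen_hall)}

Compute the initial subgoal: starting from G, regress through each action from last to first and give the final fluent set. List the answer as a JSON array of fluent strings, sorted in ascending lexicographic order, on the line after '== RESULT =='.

Work backward from the goal:
  through step 3 (move(lab,hall)): drop {at(hall)}, keep {open(d_kitchen_hall)}, require {at(lab), open(d_hall_lab)}
    → {at(lab), open(d_hall_lab), open(d_kitchen_hall)}
  through step 2 (move(office,lab)): drop {at(lab)}, keep {open(d_hall_lab), open(d_kitchen_hall)}, require {at(office), open(d_lab_office)}
    → {at(office), open(d_hall_lab), open(d_kitchen_hall), open(d_lab_office)}
  through step 1 (move(bay,office)): drop {at(office)}, keep {open(d_hall_lab), open(d_kitchen_hall), open(d_lab_office)}, require {at(bay), open(d_office_bay)}
    → {at(bay), open(d_hall_lab), open(d_kitchen_hall), open(d_lab_office), open(d_office_bay)}

== RESULT ==
["at(bay)", "open(d_hall_lab)", "open(d_kitchen_hall)", "open(d_lab_office)", "open(d_office_bay)"]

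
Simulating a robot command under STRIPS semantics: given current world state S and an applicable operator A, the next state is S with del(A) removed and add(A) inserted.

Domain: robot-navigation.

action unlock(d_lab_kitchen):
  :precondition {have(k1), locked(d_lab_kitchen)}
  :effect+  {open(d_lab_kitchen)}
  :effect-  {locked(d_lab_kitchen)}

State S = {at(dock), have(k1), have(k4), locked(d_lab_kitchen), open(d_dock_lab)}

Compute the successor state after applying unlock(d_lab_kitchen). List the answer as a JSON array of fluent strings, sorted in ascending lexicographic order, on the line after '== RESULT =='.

Progress:
  pre ⊆ S: {have(k1), locked(d_lab_kitchen)} ⊆ S  — applicable
  S \ del = {at(dock), have(k1), have(k4), open(d_dock_lab)}
  ∪ add   = {at(dock), have(k1), have(k4), open(d_dock_lab), open(d_lab_kitchen)}

== RESULT ==
["at(dock)", "have(k1)", "have(k4)", "open(d_dock_lab)", "open(d_lab_kitchen)"]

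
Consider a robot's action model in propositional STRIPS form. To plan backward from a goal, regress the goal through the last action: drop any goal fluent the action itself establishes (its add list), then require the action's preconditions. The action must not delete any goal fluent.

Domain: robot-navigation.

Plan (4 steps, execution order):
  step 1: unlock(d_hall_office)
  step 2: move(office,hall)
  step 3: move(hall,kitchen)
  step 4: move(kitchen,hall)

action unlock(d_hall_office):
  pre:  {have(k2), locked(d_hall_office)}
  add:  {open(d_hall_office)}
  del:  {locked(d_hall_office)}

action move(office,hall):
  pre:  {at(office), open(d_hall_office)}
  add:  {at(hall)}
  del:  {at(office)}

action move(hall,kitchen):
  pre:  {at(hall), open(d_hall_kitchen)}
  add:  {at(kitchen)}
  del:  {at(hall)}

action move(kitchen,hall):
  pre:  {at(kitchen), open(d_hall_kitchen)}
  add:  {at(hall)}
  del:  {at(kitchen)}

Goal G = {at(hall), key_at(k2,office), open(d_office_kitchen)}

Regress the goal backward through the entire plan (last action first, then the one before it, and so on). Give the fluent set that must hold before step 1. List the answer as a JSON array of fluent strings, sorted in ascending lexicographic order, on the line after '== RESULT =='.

Work backward from the goal:
  through step 4 (move(kitchen,hall)): drop {at(hall)}, keep {key_at(k2,office), open(d_office_kitchen)}, require {at(kitchen), open(d_hall_kitchen)}
    → {at(kitchen), key_at(k2,office), open(d_hall_kitchen), open(d_office_kitchen)}
  through step 3 (move(hall,kitchen)): drop {at(kitchen)}, keep {key_at(k2,office), open(d_hall_kitchen), open(d_office_kitchen)}, require {at(hall), open(d_hall_kitchen)}
    → {at(hall), key_at(k2,office), open(d_hall_kitchen), open(d_office_kitchen)}
  through step 2 (move(office,hall)): drop {at(hall)}, keep {key_at(k2,office), open(d_hall_kitchen), open(d_office_kitchen)}, require {at(office), open(d_hall_office)}
    → {at(office), key_at(k2,office), open(d_hall_kitchen), open(d_hall_office), open(d_office_kitchen)}
  through step 1 (unlock(d_hall_office)): drop {open(d_hall_office)}, keep {at(office), key_at(k2,office), open(d_hall_kitchen), open(d_office_kitchen)}, require {have(k2), locked(d_hall_office)}
    → {at(office), have(k2), key_at(k2,office), locked(d_hall_office), open(d_hall_kitchen), open(d_office_kitchen)}

== RESULT ==
["at(office)", "have(k2)", "key_at(k2,office)", "locked(d_hall_office)", "open(d_hall_kitchen)", "open(d_office_kitchen)"]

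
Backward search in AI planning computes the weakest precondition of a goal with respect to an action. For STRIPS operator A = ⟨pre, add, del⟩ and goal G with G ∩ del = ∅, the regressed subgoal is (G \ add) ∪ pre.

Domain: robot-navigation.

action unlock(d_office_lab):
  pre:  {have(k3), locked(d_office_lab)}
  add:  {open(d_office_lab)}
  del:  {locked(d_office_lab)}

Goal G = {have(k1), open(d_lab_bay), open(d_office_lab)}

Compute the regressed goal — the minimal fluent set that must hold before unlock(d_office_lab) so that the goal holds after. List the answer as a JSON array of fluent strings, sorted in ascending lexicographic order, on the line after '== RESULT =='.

Regress:
  G ∩ del = {}  (empty — regression defined)
  G \ add = {have(k1), open(d_lab_bay), open(d_office_lab)} \ {open(d_office_lab)} = {have(k1), open(d_lab_bay)}
  ∪ pre   = {have(k1), open(d_lab_bay)} ∪ {have(k3), locked(d_office_lab)}
          = {have(k1), have(k3), locked(d_office_lab), open(d_lab_bay)}

== RESULT ==
["have(k1)", "have(k3)", "locked(d_office_lab)", "open(d_lab_bay)"]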